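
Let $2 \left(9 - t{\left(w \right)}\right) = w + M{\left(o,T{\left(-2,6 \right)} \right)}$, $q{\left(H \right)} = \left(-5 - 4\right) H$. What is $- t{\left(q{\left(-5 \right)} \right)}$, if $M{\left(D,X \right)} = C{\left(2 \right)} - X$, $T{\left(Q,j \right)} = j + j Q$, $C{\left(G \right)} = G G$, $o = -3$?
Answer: $\frac{37}{2} \approx 18.5$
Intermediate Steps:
$C{\left(G \right)} = G^{2}$
$T{\left(Q,j \right)} = j + Q j$
$M{\left(D,X \right)} = 4 - X$ ($M{\left(D,X \right)} = 2^{2} - X = 4 - X$)
$q{\left(H \right)} = - 9 H$
$t{\left(w \right)} = 4 - \frac{w}{2}$ ($t{\left(w \right)} = 9 - \frac{w - \left(-4 + 6 \left(1 - 2\right)\right)}{2} = 9 - \frac{w - \left(-4 + 6 \left(-1\right)\right)}{2} = 9 - \frac{w + \left(4 - -6\right)}{2} = 9 - \frac{w + \left(4 + 6\right)}{2} = 9 - \frac{w + 10}{2} = 9 - \frac{10 + w}{2} = 9 - \left(5 + \frac{w}{2}\right) = 4 - \frac{w}{2}$)
$- t{\left(q{\left(-5 \right)} \right)} = - (4 - \frac{\left(-9\right) \left(-5\right)}{2}) = - (4 - \frac{45}{2}) = \left(-1\right) \left(- \frac{37}{2}\right) = \frac{37}{2}$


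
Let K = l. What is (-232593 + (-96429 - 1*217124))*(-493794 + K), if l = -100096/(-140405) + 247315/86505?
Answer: 655096387111579161214/2429146905 ≈ 2.6968e+11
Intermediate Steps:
l = 8676613411/2429146905 (l = -100096*(-1/140405) + 247315*(1/86505) = 100096/140405 + 49463/17301 = 8676613411/2429146905 ≈ 3.5719)
K = 8676613411/2429146905 ≈ 3.5719
(-232593 + (-96429 - 1*217124))*(-493794 + K) = (-232593 + (-96429 - 1*217124))*(-493794 + 8676613411/2429146905) = (-232593 + (-96429 - 217124))*(-1199489490194159/2429146905) = (-232593 - 313553)*(-1199489490194159/2429146905) = -546146*(-1199489490194159/2429146905) = 655096387111579161214/2429146905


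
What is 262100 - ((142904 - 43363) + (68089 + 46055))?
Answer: 48415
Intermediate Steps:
262100 - ((142904 - 43363) + (68089 + 46055)) = 262100 - (99541 + 114144) = 262100 - 1*213685 = 262100 - 213685 = 48415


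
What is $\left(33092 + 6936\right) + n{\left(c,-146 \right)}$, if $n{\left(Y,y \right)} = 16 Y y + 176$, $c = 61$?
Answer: $-102292$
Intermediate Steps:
$n{\left(Y,y \right)} = 176 + 16 Y y$ ($n{\left(Y,y \right)} = 16 Y y + 176 = 176 + 16 Y y$)
$\left(33092 + 6936\right) + n{\left(c,-146 \right)} = \left(33092 + 6936\right) + \left(176 + 16 \cdot 61 \left(-146\right)\right) = 40028 + \left(176 - 142496\right) = 40028 - 142320 = -102292$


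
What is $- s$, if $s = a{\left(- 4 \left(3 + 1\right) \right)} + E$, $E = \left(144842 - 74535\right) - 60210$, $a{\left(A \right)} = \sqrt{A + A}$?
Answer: $-10097 - 4 i \sqrt{2} \approx -10097.0 - 5.6569 i$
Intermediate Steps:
$a{\left(A \right)} = \sqrt{2} \sqrt{A}$ ($a{\left(A \right)} = \sqrt{2 A} = \sqrt{2} \sqrt{A}$)
$E = 10097$ ($E = 70307 - 60210 = 10097$)
$s = 10097 + 4 i \sqrt{2}$ ($s = \sqrt{2} \sqrt{- 4 \left(3 + 1\right)} + 10097 = \sqrt{2} \sqrt{\left(-4\right) 4} + 10097 = \sqrt{2} \sqrt{-16} + 10097 = \sqrt{2} \cdot 4 i + 10097 = 4 i \sqrt{2} + 10097 = 10097 + 4 i \sqrt{2} \approx 10097.0 + 5.6569 i$)
$- s = - (10097 + 4 i \sqrt{2}) = -10097 - 4 i \sqrt{2}$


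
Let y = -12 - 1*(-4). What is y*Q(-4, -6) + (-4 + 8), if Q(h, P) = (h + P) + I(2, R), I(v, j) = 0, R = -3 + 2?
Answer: 84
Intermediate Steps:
R = -1
y = -8 (y = -12 + 4 = -8)
Q(h, P) = P + h (Q(h, P) = (h + P) + 0 = (P + h) + 0 = P + h)
y*Q(-4, -6) + (-4 + 8) = -8*(-6 - 4) + (-4 + 8) = -8*(-10) + 4 = 80 + 4 = 84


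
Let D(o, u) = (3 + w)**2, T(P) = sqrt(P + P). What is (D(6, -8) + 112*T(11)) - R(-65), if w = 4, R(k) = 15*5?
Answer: -26 + 112*sqrt(22) ≈ 499.33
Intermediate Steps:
R(k) = 75
T(P) = sqrt(2)*sqrt(P) (T(P) = sqrt(2*P) = sqrt(2)*sqrt(P))
D(o, u) = 49 (D(o, u) = (3 + 4)**2 = 7**2 = 49)
(D(6, -8) + 112*T(11)) - R(-65) = (49 + 112*(sqrt(2)*sqrt(11))) - 1*75 = (49 + 112*sqrt(22)) - 75 = -26 + 112*sqrt(22)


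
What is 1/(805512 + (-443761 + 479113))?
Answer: 1/840864 ≈ 1.1893e-6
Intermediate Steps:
1/(805512 + (-443761 + 479113)) = 1/(805512 + 35352) = 1/840864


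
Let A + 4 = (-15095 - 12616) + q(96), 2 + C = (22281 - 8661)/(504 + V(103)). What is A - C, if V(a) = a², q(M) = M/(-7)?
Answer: -2156984171/77791 ≈ -27728.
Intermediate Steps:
q(M) = -M/7 (q(M) = M*(-⅐) = -M/7)
C = -8606/11113 (C = -2 + (22281 - 8661)/(504 + 103²) = -2 + 13620/(504 + 10609) = -2 + 13620/11113 = -8606/11113 ≈ -0.77441)
A = -194101/7 (A = -4 + ((-15095 - 12616) - ⅐*96) = -4 + (-27711 - 96/7) = -4 - 194073/7 = -194101/7 ≈ -27729.)
A - C = -194101/7 - 1*(-8606/11113) = -194101/7 + 8606/11113 = -2156984171/77791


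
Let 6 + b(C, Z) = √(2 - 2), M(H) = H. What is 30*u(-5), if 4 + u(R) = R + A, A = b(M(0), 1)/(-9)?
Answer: -250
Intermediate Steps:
b(C, Z) = -6 (b(C, Z) = -6 + √(2 - 2) = -6 + √0 = -6 + 0 = -6)
A = ⅔ (A = -6/(-9) = -6*(-⅑) = ⅔ ≈ 0.66667)
u(R) = -10/3 + R (u(R) = -4 + (R + ⅔) = -4 + (⅔ + R) = -10/3 + R)
30*u(-5) = 30*(-10/3 - 5) = 30*(-25/3) = -250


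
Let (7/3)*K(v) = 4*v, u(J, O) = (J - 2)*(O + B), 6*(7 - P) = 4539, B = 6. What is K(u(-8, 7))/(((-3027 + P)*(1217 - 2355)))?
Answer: -120/2314123 ≈ -5.1856e-5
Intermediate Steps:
P = -1499/2 (P = 7 - ⅙*4539 = 7 - 1513/2 = -1499/2 ≈ -749.50)
u(J, O) = (-2 + J)*(6 + O) (u(J, O) = (J - 2)*(O + 6) = (-2 + J)*(6 + O))
K(v) = 12*v/7 (K(v) = 3*(4*v)/7 = 12*v/7)
K(u(-8, 7))/(((-3027 + P)*(1217 - 2355))) = (12*(-12 - 2*7 + 6*(-8) - 8*7)/7)/(((-3027 - 1499/2)*(1217 - 2355))) = (12*(-12 - 14 - 48 - 56)/7)/((-7553/2*(-1138))) = ((12/7)*(-130))/4297657 = -1560/7*1/4297657 = -120/2314123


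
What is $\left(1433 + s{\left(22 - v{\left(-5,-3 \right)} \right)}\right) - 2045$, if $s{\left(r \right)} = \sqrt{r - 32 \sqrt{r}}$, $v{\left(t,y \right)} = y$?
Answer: $-612 + 3 i \sqrt{15} \approx -612.0 + 11.619 i$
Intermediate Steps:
$\left(1433 + s{\left(22 - v{\left(-5,-3 \right)} \right)}\right) - 2045 = \left(1433 + \sqrt{\left(22 - -3\right) - 32 \sqrt{22 - -3}}\right) - 2045 = \left(1433 + \sqrt{\left(22 + 3\right) - 32 \sqrt{22 + 3}}\right) - 2045 = \left(1433 + \sqrt{25 - 32 \sqrt{25}}\right) - 2045 = \left(1433 + \sqrt{25 - 160}\right) - 2045 = \left(1433 + \sqrt{-135}\right) - 2045 = \left(1433 + 3 i \sqrt{15}\right) - 2045 = -612 + 3 i \sqrt{15}$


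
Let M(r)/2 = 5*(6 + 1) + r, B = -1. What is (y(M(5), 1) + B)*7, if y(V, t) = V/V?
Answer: 0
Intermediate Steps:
M(r) = 70 + 2*r (M(r) = 2*(5*(6 + 1) + r) = 2*(5*7 + r) = 2*(35 + r) = 70 + 2*r)
y(V, t) = 1
(y(M(5), 1) + B)*7 = (1 - 1)*7 = 0*7 = 0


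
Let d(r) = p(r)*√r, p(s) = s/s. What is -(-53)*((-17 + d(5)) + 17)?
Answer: 53*√5 ≈ 118.51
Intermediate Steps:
p(s) = 1
d(r) = √r (d(r) = 1*√r = √r)
-(-53)*((-17 + d(5)) + 17) = -(-53)*((-17 + √5) + 17) = -(-53)*√5 = 53*√5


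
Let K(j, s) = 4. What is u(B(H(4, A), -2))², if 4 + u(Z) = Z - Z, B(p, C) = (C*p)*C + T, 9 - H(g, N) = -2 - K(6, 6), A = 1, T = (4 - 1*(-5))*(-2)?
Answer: 16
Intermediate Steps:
T = -18 (T = (4 + 5)*(-2) = 9*(-2) = -18)
H(g, N) = 15 (H(g, N) = 9 - (-2 - 1*4) = 9 - (-2 - 4) = 9 - 1*(-6) = 9 + 6 = 15)
B(p, C) = -18 + p*C² (B(p, C) = (C*p)*C - 18 = p*C² - 18 = -18 + p*C²)
u(Z) = -4 (u(Z) = -4 + (Z - Z) = -4 + 0 = -4)
u(B(H(4, A), -2))² = (-4)² = 16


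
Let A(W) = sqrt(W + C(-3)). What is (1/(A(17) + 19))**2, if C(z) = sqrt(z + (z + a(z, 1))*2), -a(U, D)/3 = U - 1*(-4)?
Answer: (19 + sqrt(17 + I*sqrt(15)))**(-2) ≈ 0.0018638 - 7.5177e-5*I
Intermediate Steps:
a(U, D) = -12 - 3*U (a(U, D) = -3*(U - 1*(-4)) = -3*(U + 4) = -3*(4 + U) = -12 - 3*U)
C(z) = sqrt(-24 - 3*z) (C(z) = sqrt(z + (z + (-12 - 3*z))*2) = sqrt(z + (-12 - 2*z)*2) = sqrt(z + (-24 - 4*z)) = sqrt(-24 - 3*z))
A(W) = sqrt(W + I*sqrt(15)) (A(W) = sqrt(W + sqrt(-24 - 3*(-3))) = sqrt(W + sqrt(-24 + 9)) = sqrt(W + sqrt(-15)) = sqrt(W + I*sqrt(15)))
(1/(A(17) + 19))**2 = (1/(sqrt(17 + I*sqrt(15)) + 19))**2 = (1/(19 + sqrt(17 + I*sqrt(15))))**2 = (19 + sqrt(17 + I*sqrt(15)))**(-2)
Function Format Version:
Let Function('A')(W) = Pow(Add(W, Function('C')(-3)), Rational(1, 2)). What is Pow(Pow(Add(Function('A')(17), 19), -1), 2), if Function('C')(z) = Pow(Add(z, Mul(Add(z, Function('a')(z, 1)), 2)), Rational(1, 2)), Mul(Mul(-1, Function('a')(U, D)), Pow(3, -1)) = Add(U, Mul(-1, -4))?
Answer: Pow(Add(19, Pow(Add(17, Mul(I, Pow(15, Rational(1, 2)))), Rational(1, 2))), -2) ≈ Add(0.0018638, Mul(-7.5177e-5, I))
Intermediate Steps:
Function('a')(U, D) = Add(-12, Mul(-3, U)) (Function('a')(U, D) = Mul(-3, Add(U, Mul(-1, -4))) = Mul(-3, Add(U, 4)) = Mul(-3, Add(4, U)) = Add(-12, Mul(-3, U)))
Function('C')(z) = Pow(Add(-24, Mul(-3, z)), Rational(1, 2)) (Function('C')(z) = Pow(Add(z, Mul(Add(z, Add(-12, Mul(-3, z))), 2)), Rational(1, 2)) = Pow(Add(z, Mul(Add(-12, Mul(-2, z)), 2)), Rational(1, 2)) = Pow(Add(z, Add(-24, Mul(-4, z))), Rational(1, 2)) = Pow(Add(-24, Mul(-3, z)), Rational(1, 2)))
Function('A')(W) = Pow(Add(W, Mul(I, Pow(15, Rational(1, 2)))), Rational(1, 2)) (Function('A')(W) = Pow(Add(W, Pow(Add(-24, Mul(-3, -3)), Rational(1, 2))), Rational(1, 2)) = Pow(Add(W, Pow(Add(-24, 9), Rational(1, 2))), Rational(1, 2)) = Pow(Add(W, Pow(-15, Rational(1, 2))), Rational(1, 2)) = Pow(Add(W, Mul(I, Pow(15, Rational(1, 2)))), Rational(1, 2)))
Pow(Pow(Add(Function('A')(17), 19), -1), 2) = Pow(Pow(Add(Pow(Add(17, Mul(I, Pow(15, Rational(1, 2)))), Rational(1, 2)), 19), -1), 2) = Pow(Pow(Add(19, Pow(Add(17, Mul(I, Pow(15, Rational(1, 2)))), Rational(1, 2))), -1), 2) = Pow(Add(19, Pow(Add(17, Mul(I, Pow(15, Rational(1, 2)))), Rational(1, 2))), -2)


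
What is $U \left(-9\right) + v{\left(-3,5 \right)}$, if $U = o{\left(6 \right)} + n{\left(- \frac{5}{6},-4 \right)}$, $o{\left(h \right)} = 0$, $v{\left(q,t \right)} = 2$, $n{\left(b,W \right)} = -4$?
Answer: $38$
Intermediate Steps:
$U = -4$ ($U = 0 - 4 = -4$)
$U \left(-9\right) + v{\left(-3,5 \right)} = \left(-4\right) \left(-9\right) + 2 = 36 + 2 = 38$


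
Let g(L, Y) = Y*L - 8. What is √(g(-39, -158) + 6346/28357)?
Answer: 2*√1237182760667/28357 ≈ 78.449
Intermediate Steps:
g(L, Y) = -8 + L*Y (g(L, Y) = L*Y - 8 = -8 + L*Y)
√(g(-39, -158) + 6346/28357) = √((-8 - 39*(-158)) + 6346/28357) = √((-8 + 6162) + 6346*(1/28357)) = √(6154 + 6346/28357) = √(174515324/28357) = 2*√1237182760667/28357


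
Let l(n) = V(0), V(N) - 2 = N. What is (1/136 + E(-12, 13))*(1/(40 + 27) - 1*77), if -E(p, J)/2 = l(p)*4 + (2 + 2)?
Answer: 8415277/4556 ≈ 1847.1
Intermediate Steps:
V(N) = 2 + N
l(n) = 2 (l(n) = 2 + 0 = 2)
E(p, J) = -24 (E(p, J) = -2*(2*4 + (2 + 2)) = -2*(8 + 4) = -2*12 = -24)
(1/136 + E(-12, 13))*(1/(40 + 27) - 1*77) = (1/136 - 24)*(1/(40 + 27) - 1*77) = (1/136 - 24)*(1/67 - 77) = -3263*(1/67 - 77)/136 = -3263/136*(-5158/67) = 8415277/4556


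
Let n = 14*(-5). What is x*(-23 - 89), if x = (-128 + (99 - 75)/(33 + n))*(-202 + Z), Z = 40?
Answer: -86365440/37 ≈ -2.3342e+6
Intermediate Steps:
n = -70
x = 771120/37 (x = (-128 + (99 - 75)/(33 - 70))*(-202 + 40) = (-128 + 24/(-37))*(-162) = (-128 + 24*(-1/37))*(-162) = (-128 - 24/37)*(-162) = -4760/37*(-162) = 771120/37 ≈ 20841.)
x*(-23 - 89) = 771120*(-23 - 89)/37 = (771120/37)*(-112) = -86365440/37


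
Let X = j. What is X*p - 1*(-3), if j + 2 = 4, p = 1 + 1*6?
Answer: 17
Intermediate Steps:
p = 7 (p = 1 + 6 = 7)
j = 2 (j = -2 + 4 = 2)
X = 2
X*p - 1*(-3) = 2*7 - 1*(-3) = 14 + 3 = 17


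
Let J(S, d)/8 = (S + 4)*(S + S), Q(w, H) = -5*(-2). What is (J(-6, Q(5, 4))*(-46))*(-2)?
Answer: 17664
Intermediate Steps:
Q(w, H) = 10
J(S, d) = 16*S*(4 + S) (J(S, d) = 8*((S + 4)*(S + S)) = 8*((4 + S)*(2*S)) = 8*(2*S*(4 + S)) = 16*S*(4 + S))
(J(-6, Q(5, 4))*(-46))*(-2) = ((16*(-6)*(4 - 6))*(-46))*(-2) = ((16*(-6)*(-2))*(-46))*(-2) = (192*(-46))*(-2) = -8832*(-2) = 17664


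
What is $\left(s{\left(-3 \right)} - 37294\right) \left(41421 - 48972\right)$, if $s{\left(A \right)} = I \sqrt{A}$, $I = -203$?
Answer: $281606994 + 1532853 i \sqrt{3} \approx 2.8161 \cdot 10^{8} + 2.655 \cdot 10^{6} i$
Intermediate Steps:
$s{\left(A \right)} = - 203 \sqrt{A}$
$\left(s{\left(-3 \right)} - 37294\right) \left(41421 - 48972\right) = \left(- 203 \sqrt{-3} - 37294\right) \left(41421 - 48972\right) = \left(- 203 i \sqrt{3} - 37294\right) \left(-7551\right) = \left(-37294 - 203 i \sqrt{3}\right) \left(-7551\right) = 281606994 + 1532853 i \sqrt{3}$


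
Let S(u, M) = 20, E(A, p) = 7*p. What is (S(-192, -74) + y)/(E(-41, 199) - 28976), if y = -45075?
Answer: 45055/27583 ≈ 1.6334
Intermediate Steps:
(S(-192, -74) + y)/(E(-41, 199) - 28976) = (20 - 45075)/(7*199 - 28976) = -45055/(1393 - 28976) = -45055/(-27583) = -45055*(-1/27583) = 45055/27583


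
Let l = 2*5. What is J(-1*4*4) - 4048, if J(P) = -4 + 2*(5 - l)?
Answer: -4062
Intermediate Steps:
l = 10
J(P) = -14 (J(P) = -4 + 2*(5 - 1*10) = -4 + 2*(5 - 10) = -4 + 2*(-5) = -4 - 10 = -14)
J(-1*4*4) - 4048 = -14 - 4048 = -4062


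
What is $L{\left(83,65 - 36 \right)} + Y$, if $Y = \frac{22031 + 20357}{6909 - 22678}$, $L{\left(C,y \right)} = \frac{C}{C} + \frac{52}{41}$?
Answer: $- \frac{271391}{646529} \approx -0.41977$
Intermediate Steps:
$L{\left(C,y \right)} = \frac{93}{41}$ ($L{\left(C,y \right)} = 1 + 52 \cdot \frac{1}{41} = 1 + \frac{52}{41} = \frac{93}{41}$)
$Y = - \frac{42388}{15769}$ ($Y = \frac{42388}{-15769} = 42388 \left(- \frac{1}{15769}\right) = - \frac{42388}{15769} \approx -2.6881$)
$L{\left(83,65 - 36 \right)} + Y = \frac{93}{41} - \frac{42388}{15769} = - \frac{271391}{646529}$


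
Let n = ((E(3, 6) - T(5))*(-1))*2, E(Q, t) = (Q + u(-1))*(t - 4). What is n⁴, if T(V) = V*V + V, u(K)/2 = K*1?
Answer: 9834496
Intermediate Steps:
u(K) = 2*K (u(K) = 2*(K*1) = 2*K)
T(V) = V + V² (T(V) = V² + V = V + V²)
E(Q, t) = (-4 + t)*(-2 + Q) (E(Q, t) = (Q + 2*(-1))*(t - 4) = (Q - 2)*(-4 + t) = (-2 + Q)*(-4 + t) = (-4 + t)*(-2 + Q))
n = 56 (n = (((8 - 4*3 - 2*6 + 3*6) - 5*(1 + 5))*(-1))*2 = (((8 - 12 - 12 + 18) - 5*6)*(-1))*2 = ((2 - 1*30)*(-1))*2 = ((2 - 30)*(-1))*2 = -28*(-1)*2 = 28*2 = 56)
n⁴ = 56⁴ = 9834496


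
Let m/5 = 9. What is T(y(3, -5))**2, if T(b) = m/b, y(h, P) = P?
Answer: 81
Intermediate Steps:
m = 45 (m = 5*9 = 45)
T(b) = 45/b
T(y(3, -5))**2 = (45/(-5))**2 = (45*(-1/5))**2 = (-9)**2 = 81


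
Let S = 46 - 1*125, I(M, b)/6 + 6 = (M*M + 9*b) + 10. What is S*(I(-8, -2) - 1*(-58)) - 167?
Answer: -28449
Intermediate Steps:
I(M, b) = 24 + 6*M**2 + 54*b (I(M, b) = -36 + 6*((M*M + 9*b) + 10) = -36 + 6*((M**2 + 9*b) + 10) = -36 + 6*(10 + M**2 + 9*b) = -36 + (60 + 6*M**2 + 54*b) = 24 + 6*M**2 + 54*b)
S = -79 (S = 46 - 125 = -79)
S*(I(-8, -2) - 1*(-58)) - 167 = -79*((24 + 6*(-8)**2 + 54*(-2)) - 1*(-58)) - 167 = -79*((24 + 6*64 - 108) + 58) - 167 = -79*((24 + 384 - 108) + 58) - 167 = -79*(300 + 58) - 167 = -79*358 - 167 = -28282 - 167 = -28449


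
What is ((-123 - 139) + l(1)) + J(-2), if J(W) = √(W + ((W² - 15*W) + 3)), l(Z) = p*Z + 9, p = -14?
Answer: -267 + √35 ≈ -261.08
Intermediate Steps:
l(Z) = 9 - 14*Z (l(Z) = -14*Z + 9 = 9 - 14*Z)
J(W) = √(3 + W² - 14*W) (J(W) = √(W + (3 + W² - 15*W)) = √(3 + W² - 14*W))
((-123 - 139) + l(1)) + J(-2) = ((-123 - 139) + (9 - 14*1)) + √(3 + (-2)² - 14*(-2)) = (-262 + (9 - 14)) + √(3 + 4 + 28) = (-262 - 5) + √35 = -267 + √35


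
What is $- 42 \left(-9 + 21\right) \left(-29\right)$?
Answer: $14616$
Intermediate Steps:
$- 42 \left(-9 + 21\right) \left(-29\right) = \left(-42\right) 12 \left(-29\right) = \left(-504\right) \left(-29\right) = 14616$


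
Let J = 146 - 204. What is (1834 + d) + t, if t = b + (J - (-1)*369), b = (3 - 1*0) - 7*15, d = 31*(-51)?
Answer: 462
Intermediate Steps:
d = -1581
J = -58
b = -102 (b = (3 + 0) - 105 = 3 - 105 = -102)
t = 209 (t = -102 + (-58 - (-1)*369) = -102 + (-58 - 1*(-369)) = -102 + (-58 + 369) = -102 + 311 = 209)
(1834 + d) + t = (1834 - 1581) + 209 = 253 + 209 = 462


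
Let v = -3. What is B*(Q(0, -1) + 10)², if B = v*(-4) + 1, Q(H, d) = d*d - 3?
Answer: 832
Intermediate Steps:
Q(H, d) = -3 + d² (Q(H, d) = d² - 3 = -3 + d²)
B = 13 (B = -3*(-4) + 1 = 12 + 1 = 13)
B*(Q(0, -1) + 10)² = 13*((-3 + (-1)²) + 10)² = 13*((-3 + 1) + 10)² = 13*(-2 + 10)² = 13*8² = 13*64 = 832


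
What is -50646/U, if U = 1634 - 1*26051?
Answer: 16882/8139 ≈ 2.0742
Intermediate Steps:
U = -24417 (U = 1634 - 26051 = -24417)
-50646/U = -50646/(-24417) = -50646*(-1/24417) = 16882/8139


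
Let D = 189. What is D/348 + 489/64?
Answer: 15189/1856 ≈ 8.1837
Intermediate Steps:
D/348 + 489/64 = 189/348 + 489/64 = 189*(1/348) + 489*(1/64) = 63/116 + 489/64 = 15189/1856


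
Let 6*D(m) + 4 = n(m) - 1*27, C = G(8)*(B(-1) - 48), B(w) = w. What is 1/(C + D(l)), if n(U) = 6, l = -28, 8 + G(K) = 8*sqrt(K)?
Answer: -13962/38840303 - 28224*sqrt(2)/38840303 ≈ -0.0013871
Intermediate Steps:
G(K) = -8 + 8*sqrt(K)
C = 392 - 784*sqrt(2) (C = (-8 + 8*sqrt(8))*(-1 - 48) = (-8 + 8*(2*sqrt(2)))*(-49) = (-8 + 16*sqrt(2))*(-49) = 392 - 784*sqrt(2) ≈ -716.74)
D(m) = -25/6 (D(m) = -2/3 + (6 - 1*27)/6 = -2/3 + (6 - 27)/6 = -2/3 + (1/6)*(-21) = -2/3 - 7/2 = -25/6)
1/(C + D(l)) = 1/((392 - 784*sqrt(2)) - 25/6) = 1/(2327/6 - 784*sqrt(2))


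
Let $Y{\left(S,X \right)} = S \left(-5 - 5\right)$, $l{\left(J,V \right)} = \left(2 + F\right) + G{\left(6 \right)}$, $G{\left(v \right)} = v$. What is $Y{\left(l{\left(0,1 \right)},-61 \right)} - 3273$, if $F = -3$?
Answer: $-3323$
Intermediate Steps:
$l{\left(J,V \right)} = 5$ ($l{\left(J,V \right)} = \left(2 - 3\right) + 6 = -1 + 6 = 5$)
$Y{\left(S,X \right)} = - 10 S$ ($Y{\left(S,X \right)} = S \left(-10\right) = - 10 S$)
$Y{\left(l{\left(0,1 \right)},-61 \right)} - 3273 = \left(-10\right) 5 - 3273 = -50 - 3273 = -3323$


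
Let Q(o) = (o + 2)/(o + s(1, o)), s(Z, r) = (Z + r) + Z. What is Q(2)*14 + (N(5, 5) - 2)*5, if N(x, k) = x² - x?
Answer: 298/3 ≈ 99.333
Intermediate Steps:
s(Z, r) = r + 2*Z
Q(o) = (2 + o)/(2 + 2*o) (Q(o) = (o + 2)/(o + (o + 2*1)) = (2 + o)/(o + (o + 2)) = (2 + o)/(o + (2 + o)) = (2 + o)/(2 + 2*o))
Q(2)*14 + (N(5, 5) - 2)*5 = ((2 + 2)/(2*(1 + 2)))*14 + (5*(-1 + 5) - 2)*5 = ((½)*4/3)*14 + (5*4 - 2)*5 = ((½)*(⅓)*4)*14 + (20 - 2)*5 = (⅔)*14 + 18*5 = 28/3 + 90 = 298/3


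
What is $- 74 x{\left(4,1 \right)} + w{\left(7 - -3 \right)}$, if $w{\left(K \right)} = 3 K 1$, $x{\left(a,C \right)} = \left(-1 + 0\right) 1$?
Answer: $104$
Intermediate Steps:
$x{\left(a,C \right)} = -1$ ($x{\left(a,C \right)} = \left(-1\right) 1 = -1$)
$w{\left(K \right)} = 3 K$
$- 74 x{\left(4,1 \right)} + w{\left(7 - -3 \right)} = \left(-74\right) \left(-1\right) + 3 \left(7 - -3\right) = 74 + 3 \left(7 + 3\right) = 74 + 3 \cdot 10 = 74 + 30 = 104$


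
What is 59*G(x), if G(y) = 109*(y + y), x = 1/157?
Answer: 12862/157 ≈ 81.924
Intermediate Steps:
x = 1/157 ≈ 0.0063694
G(y) = 218*y (G(y) = 109*(2*y) = 218*y)
59*G(x) = 59*(218*(1/157)) = 59*(218/157) = 12862/157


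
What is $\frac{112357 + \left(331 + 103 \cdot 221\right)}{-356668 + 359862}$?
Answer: $\frac{135451}{3194} \approx 42.408$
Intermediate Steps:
$\frac{112357 + \left(331 + 103 \cdot 221\right)}{-356668 + 359862} = \frac{112357 + \left(331 + 22763\right)}{3194} = \left(112357 + 23094\right) \frac{1}{3194} = 135451 \cdot \frac{1}{3194} = \frac{135451}{3194}$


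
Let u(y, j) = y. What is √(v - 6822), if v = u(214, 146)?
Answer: 4*I*√413 ≈ 81.29*I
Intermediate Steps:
v = 214
√(v - 6822) = √(214 - 6822) = √(-6608) = 4*I*√413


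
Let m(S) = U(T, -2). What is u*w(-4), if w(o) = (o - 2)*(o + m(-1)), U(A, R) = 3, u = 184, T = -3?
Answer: 1104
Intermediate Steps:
m(S) = 3
w(o) = (-2 + o)*(3 + o) (w(o) = (o - 2)*(o + 3) = (-2 + o)*(3 + o))
u*w(-4) = 184*(-6 - 4 + (-4)²) = 184*(-6 - 4 + 16) = 184*6 = 1104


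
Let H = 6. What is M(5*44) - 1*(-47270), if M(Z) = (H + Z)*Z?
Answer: 96990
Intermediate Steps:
M(Z) = Z*(6 + Z) (M(Z) = (6 + Z)*Z = Z*(6 + Z))
M(5*44) - 1*(-47270) = (5*44)*(6 + 5*44) - 1*(-47270) = 220*(6 + 220) + 47270 = 220*226 + 47270 = 49720 + 47270 = 96990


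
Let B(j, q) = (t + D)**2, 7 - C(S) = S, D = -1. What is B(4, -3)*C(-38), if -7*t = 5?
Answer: 6480/49 ≈ 132.24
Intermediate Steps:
t = -5/7 (t = -1/7*5 = -5/7 ≈ -0.71429)
C(S) = 7 - S
B(j, q) = 144/49 (B(j, q) = (-5/7 - 1)**2 = (-12/7)**2 = 144/49)
B(4, -3)*C(-38) = 144*(7 - 1*(-38))/49 = 144*(7 + 38)/49 = (144/49)*45 = 6480/49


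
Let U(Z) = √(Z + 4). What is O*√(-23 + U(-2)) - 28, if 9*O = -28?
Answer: -28 - 28*I*√(23 - √2)/9 ≈ -28.0 - 14.454*I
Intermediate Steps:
O = -28/9 (O = (⅑)*(-28) = -28/9 ≈ -3.1111)
U(Z) = √(4 + Z)
O*√(-23 + U(-2)) - 28 = -28*√(-23 + √(4 - 2))/9 - 28 = -28*√(-23 + √2)/9 - 28 = -28 - 28*√(-23 + √2)/9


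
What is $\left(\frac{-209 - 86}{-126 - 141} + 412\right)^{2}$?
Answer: $\frac{12165869401}{71289} \approx 1.7066 \cdot 10^{5}$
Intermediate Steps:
$\left(\frac{-209 - 86}{-126 - 141} + 412\right)^{2} = \left(- \frac{295}{-267} + 412\right)^{2} = \left(\left(-295\right) \left(- \frac{1}{267}\right) + 412\right)^{2} = \left(\frac{295}{267} + 412\right)^{2} = \left(\frac{110299}{267}\right)^{2} = \frac{12165869401}{71289}$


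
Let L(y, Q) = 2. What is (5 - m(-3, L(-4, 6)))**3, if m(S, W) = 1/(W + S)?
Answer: 216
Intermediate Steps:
m(S, W) = 1/(S + W)
(5 - m(-3, L(-4, 6)))**3 = (5 - 1/(-3 + 2))**3 = (5 - 1/(-1))**3 = (5 - 1*(-1))**3 = (5 + 1)**3 = 6**3 = 216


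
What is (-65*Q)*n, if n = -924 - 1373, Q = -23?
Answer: -3434015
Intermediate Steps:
n = -2297
(-65*Q)*n = -65*(-23)*(-2297) = 1495*(-2297) = -3434015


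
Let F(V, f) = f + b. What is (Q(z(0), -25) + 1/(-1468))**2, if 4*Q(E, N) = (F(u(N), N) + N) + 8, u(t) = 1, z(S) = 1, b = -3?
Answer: 17048641/134689 ≈ 126.58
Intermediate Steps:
F(V, f) = -3 + f (F(V, f) = f - 3 = -3 + f)
Q(E, N) = 5/4 + N/2 (Q(E, N) = (((-3 + N) + N) + 8)/4 = ((-3 + 2*N) + 8)/4 = (5 + 2*N)/4 = 5/4 + N/2)
(Q(z(0), -25) + 1/(-1468))**2 = ((5/4 + (1/2)*(-25)) + 1/(-1468))**2 = ((5/4 - 25/2) - 1/1468)**2 = (-45/4 - 1/1468)**2 = (-4129/367)**2 = 17048641/134689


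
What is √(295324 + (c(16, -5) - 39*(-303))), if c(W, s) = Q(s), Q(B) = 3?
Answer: 2*√76786 ≈ 554.21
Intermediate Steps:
c(W, s) = 3
√(295324 + (c(16, -5) - 39*(-303))) = √(295324 + (3 - 39*(-303))) = √(295324 + (3 + 11817)) = √(295324 + 11820) = √307144 = 2*√76786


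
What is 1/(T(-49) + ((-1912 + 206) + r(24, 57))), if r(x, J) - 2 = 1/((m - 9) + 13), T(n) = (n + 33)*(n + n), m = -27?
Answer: -23/3129 ≈ -0.0073506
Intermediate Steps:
T(n) = 2*n*(33 + n) (T(n) = (33 + n)*(2*n) = 2*n*(33 + n))
r(x, J) = 45/23 (r(x, J) = 2 + 1/((-27 - 9) + 13) = 2 + 1/(-36 + 13) = 2 + 1/(-23) = 2 - 1/23 = 45/23)
1/(T(-49) + ((-1912 + 206) + r(24, 57))) = 1/(2*(-49)*(33 - 49) + ((-1912 + 206) + 45/23)) = 1/(2*(-49)*(-16) + (-1706 + 45/23)) = 1/(1568 - 39193/23) = 1/(-3129/23) = -23/3129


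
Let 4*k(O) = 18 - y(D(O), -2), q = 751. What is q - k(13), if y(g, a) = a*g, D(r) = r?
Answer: 740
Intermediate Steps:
k(O) = 9/2 + O/2 (k(O) = (18 - (-2)*O)/4 = (18 + 2*O)/4 = 9/2 + O/2)
q - k(13) = 751 - (9/2 + (½)*13) = 751 - (9/2 + 13/2) = 751 - 1*11 = 751 - 11 = 740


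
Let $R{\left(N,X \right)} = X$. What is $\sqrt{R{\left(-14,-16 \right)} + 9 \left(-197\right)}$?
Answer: $i \sqrt{1789} \approx 42.297 i$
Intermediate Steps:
$\sqrt{R{\left(-14,-16 \right)} + 9 \left(-197\right)} = \sqrt{-16 + 9 \left(-197\right)} = \sqrt{-16 - 1773} = \sqrt{-1789} = i \sqrt{1789}$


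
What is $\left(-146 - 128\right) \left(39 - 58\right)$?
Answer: $5206$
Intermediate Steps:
$\left(-146 - 128\right) \left(39 - 58\right) = - 274 \left(39 - 58\right) = \left(-274\right) \left(-19\right) = 5206$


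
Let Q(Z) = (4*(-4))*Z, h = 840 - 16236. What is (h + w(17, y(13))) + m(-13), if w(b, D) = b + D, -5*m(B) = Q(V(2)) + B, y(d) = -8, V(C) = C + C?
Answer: -76858/5 ≈ -15372.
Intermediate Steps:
V(C) = 2*C
h = -15396
Q(Z) = -16*Z
m(B) = 64/5 - B/5 (m(B) = -(-32*2 + B)/5 = -(-16*4 + B)/5 = -(-64 + B)/5 = 64/5 - B/5)
w(b, D) = D + b
(h + w(17, y(13))) + m(-13) = (-15396 + (-8 + 17)) + (64/5 - ⅕*(-13)) = (-15396 + 9) + (64/5 + 13/5) = -15387 + 77/5 = -76858/5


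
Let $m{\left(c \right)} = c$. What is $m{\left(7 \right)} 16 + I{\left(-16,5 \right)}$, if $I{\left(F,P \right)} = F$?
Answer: $96$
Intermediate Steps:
$m{\left(7 \right)} 16 + I{\left(-16,5 \right)} = 7 \cdot 16 - 16 = 112 - 16 = 96$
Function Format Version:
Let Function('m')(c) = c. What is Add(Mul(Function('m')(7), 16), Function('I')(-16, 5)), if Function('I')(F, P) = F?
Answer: 96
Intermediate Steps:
Add(Mul(Function('m')(7), 16), Function('I')(-16, 5)) = Add(Mul(7, 16), -16) = Add(112, -16) = 96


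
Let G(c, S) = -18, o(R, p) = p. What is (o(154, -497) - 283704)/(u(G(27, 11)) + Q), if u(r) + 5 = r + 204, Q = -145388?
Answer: 284201/145207 ≈ 1.9572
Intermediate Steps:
u(r) = 199 + r (u(r) = -5 + (r + 204) = -5 + (204 + r) = 199 + r)
(o(154, -497) - 283704)/(u(G(27, 11)) + Q) = (-497 - 283704)/((199 - 18) - 145388) = -284201/(181 - 145388) = -284201/(-145207) = -284201*(-1/145207) = 284201/145207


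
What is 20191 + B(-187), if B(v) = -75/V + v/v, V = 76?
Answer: 1534517/76 ≈ 20191.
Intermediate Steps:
B(v) = 1/76 (B(v) = -75/76 + v/v = -75*1/76 + 1 = -75/76 + 1 = 1/76)
20191 + B(-187) = 20191 + 1/76 = 1534517/76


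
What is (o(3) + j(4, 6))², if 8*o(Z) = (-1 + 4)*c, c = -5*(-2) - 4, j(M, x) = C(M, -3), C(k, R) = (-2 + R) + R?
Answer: 529/16 ≈ 33.063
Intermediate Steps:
C(k, R) = -2 + 2*R
j(M, x) = -8 (j(M, x) = -2 + 2*(-3) = -2 - 6 = -8)
c = 6 (c = 10 - 4 = 6)
o(Z) = 9/4 (o(Z) = ((-1 + 4)*6)/8 = (3*6)/8 = (⅛)*18 = 9/4)
(o(3) + j(4, 6))² = (9/4 - 8)² = (-23/4)² = 529/16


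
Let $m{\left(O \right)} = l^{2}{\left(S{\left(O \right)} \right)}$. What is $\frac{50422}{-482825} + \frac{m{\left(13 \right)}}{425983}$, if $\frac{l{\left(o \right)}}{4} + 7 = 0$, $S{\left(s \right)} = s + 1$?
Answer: $- \frac{21100380026}{205675241975} \approx -0.10259$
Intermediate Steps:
$S{\left(s \right)} = 1 + s$
$l{\left(o \right)} = -28$ ($l{\left(o \right)} = -28 + 4 \cdot 0 = -28 + 0 = -28$)
$m{\left(O \right)} = 784$ ($m{\left(O \right)} = \left(-28\right)^{2} = 784$)
$\frac{50422}{-482825} + \frac{m{\left(13 \right)}}{425983} = \frac{50422}{-482825} + \frac{784}{425983} = 50422 \left(- \frac{1}{482825}\right) + 784 \cdot \frac{1}{425983} = - \frac{50422}{482825} + \frac{784}{425983} = - \frac{21100380026}{205675241975}$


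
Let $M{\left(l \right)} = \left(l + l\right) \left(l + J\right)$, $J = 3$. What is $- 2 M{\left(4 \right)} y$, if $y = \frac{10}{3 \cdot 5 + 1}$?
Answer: $-70$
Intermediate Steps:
$M{\left(l \right)} = 2 l \left(3 + l\right)$ ($M{\left(l \right)} = \left(l + l\right) \left(l + 3\right) = 2 l \left(3 + l\right)$)
$y = \frac{5}{8}$ ($y = \frac{10}{15 + 1} = \frac{10}{16} = 10 \cdot \frac{1}{16} = \frac{5}{8} \approx 0.625$)
$- 2 M{\left(4 \right)} y = - 2 \cdot 2 \cdot 4 \left(3 + 4\right) \frac{5}{8} = - 2 \cdot 2 \cdot 4 \cdot 7 \cdot \frac{5}{8} = \left(-2\right) 56 \cdot \frac{5}{8} = \left(-112\right) \frac{5}{8} = -70$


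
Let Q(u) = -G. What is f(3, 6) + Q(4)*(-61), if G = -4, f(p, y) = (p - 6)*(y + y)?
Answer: -280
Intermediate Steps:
f(p, y) = 2*y*(-6 + p) (f(p, y) = (-6 + p)*(2*y) = 2*y*(-6 + p))
Q(u) = 4 (Q(u) = -1*(-4) = 4)
f(3, 6) + Q(4)*(-61) = 2*6*(-6 + 3) + 4*(-61) = 2*6*(-3) - 244 = -36 - 244 = -280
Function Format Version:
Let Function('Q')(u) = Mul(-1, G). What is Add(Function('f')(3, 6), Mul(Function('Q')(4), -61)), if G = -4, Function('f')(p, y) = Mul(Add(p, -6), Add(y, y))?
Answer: -280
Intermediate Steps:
Function('f')(p, y) = Mul(2, y, Add(-6, p)) (Function('f')(p, y) = Mul(Add(-6, p), Mul(2, y)) = Mul(2, y, Add(-6, p)))
Function('Q')(u) = 4 (Function('Q')(u) = Mul(-1, -4) = 4)
Add(Function('f')(3, 6), Mul(Function('Q')(4), -61)) = Add(Mul(2, 6, Add(-6, 3)), Mul(4, -61)) = Add(Mul(2, 6, -3), -244) = Add(-36, -244) = -280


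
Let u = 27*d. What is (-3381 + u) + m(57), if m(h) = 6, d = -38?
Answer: -4401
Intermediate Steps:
u = -1026 (u = 27*(-38) = -1026)
(-3381 + u) + m(57) = (-3381 - 1026) + 6 = -4407 + 6 = -4401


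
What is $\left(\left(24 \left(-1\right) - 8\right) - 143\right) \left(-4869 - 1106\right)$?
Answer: $1045625$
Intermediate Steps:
$\left(\left(24 \left(-1\right) - 8\right) - 143\right) \left(-4869 - 1106\right) = \left(\left(-24 - 8\right) - 143\right) \left(-5975\right) = \left(-32 - 143\right) \left(-5975\right) = \left(-175\right) \left(-5975\right) = 1045625$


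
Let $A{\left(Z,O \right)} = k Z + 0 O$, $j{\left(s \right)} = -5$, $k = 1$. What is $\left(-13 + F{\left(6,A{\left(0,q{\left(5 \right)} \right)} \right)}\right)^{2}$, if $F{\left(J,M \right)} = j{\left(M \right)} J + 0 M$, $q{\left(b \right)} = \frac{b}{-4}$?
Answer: $1849$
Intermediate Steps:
$q{\left(b \right)} = - \frac{b}{4}$ ($q{\left(b \right)} = b \left(- \frac{1}{4}\right) = - \frac{b}{4}$)
$A{\left(Z,O \right)} = Z$ ($A{\left(Z,O \right)} = 1 Z + 0 O = Z + 0 = Z$)
$F{\left(J,M \right)} = - 5 J$ ($F{\left(J,M \right)} = - 5 J + 0 M = - 5 J + 0 = - 5 J$)
$\left(-13 + F{\left(6,A{\left(0,q{\left(5 \right)} \right)} \right)}\right)^{2} = \left(-13 - 30\right)^{2} = \left(-43\right)^{2} = 1849$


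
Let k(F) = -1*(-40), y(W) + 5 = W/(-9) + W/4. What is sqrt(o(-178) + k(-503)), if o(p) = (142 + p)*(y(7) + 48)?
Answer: I*sqrt(1543) ≈ 39.281*I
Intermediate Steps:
y(W) = -5 + 5*W/36 (y(W) = -5 + (W/(-9) + W/4) = -5 + (W*(-1/9) + W*(1/4)) = -5 + (-W/9 + W/4) = -5 + 5*W/36)
o(p) = 112393/18 + 1583*p/36 (o(p) = (142 + p)*((-5 + (5/36)*7) + 48) = (142 + p)*((-5 + 35/36) + 48) = (142 + p)*(-145/36 + 48) = (142 + p)*(1583/36) = 112393/18 + 1583*p/36)
k(F) = 40
sqrt(o(-178) + k(-503)) = sqrt((112393/18 + (1583/36)*(-178)) + 40) = sqrt((112393/18 - 140887/18) + 40) = sqrt(-1583 + 40) = sqrt(-1543) = I*sqrt(1543)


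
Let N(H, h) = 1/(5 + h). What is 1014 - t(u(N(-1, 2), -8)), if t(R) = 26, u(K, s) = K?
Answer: 988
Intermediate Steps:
1014 - t(u(N(-1, 2), -8)) = 1014 - 1*26 = 1014 - 26 = 988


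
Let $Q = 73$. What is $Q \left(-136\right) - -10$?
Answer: $-9918$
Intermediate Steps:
$Q \left(-136\right) - -10 = 73 \left(-136\right) - -10 = -9928 + 10 = -9918$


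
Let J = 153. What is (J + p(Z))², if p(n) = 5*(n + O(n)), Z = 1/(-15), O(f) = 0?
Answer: 209764/9 ≈ 23307.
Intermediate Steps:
Z = -1/15 ≈ -0.066667
p(n) = 5*n (p(n) = 5*(n + 0) = 5*n)
(J + p(Z))² = (153 + 5*(-1/15))² = (153 - ⅓)² = (458/3)² = 209764/9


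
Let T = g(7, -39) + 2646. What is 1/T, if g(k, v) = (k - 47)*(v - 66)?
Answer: 1/6846 ≈ 0.00014607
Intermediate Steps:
g(k, v) = (-66 + v)*(-47 + k) (g(k, v) = (-47 + k)*(-66 + v) = (-66 + v)*(-47 + k))
T = 6846 (T = (3102 - 66*7 - 47*(-39) + 7*(-39)) + 2646 = (3102 - 462 + 1833 - 273) + 2646 = 4200 + 2646 = 6846)
1/T = 1/6846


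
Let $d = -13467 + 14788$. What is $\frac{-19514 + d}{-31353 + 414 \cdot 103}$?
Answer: $- \frac{18193}{11289} \approx -1.6116$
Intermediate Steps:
$d = 1321$
$\frac{-19514 + d}{-31353 + 414 \cdot 103} = \frac{-19514 + 1321}{-31353 + 414 \cdot 103} = - \frac{18193}{-31353 + 42642} = - \frac{18193}{11289}$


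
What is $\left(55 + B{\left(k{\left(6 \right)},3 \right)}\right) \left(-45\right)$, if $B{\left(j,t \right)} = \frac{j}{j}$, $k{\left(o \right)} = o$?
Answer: $-2520$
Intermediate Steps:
$B{\left(j,t \right)} = 1$
$\left(55 + B{\left(k{\left(6 \right)},3 \right)}\right) \left(-45\right) = \left(55 + 1\right) \left(-45\right) = 56 \left(-45\right) = -2520$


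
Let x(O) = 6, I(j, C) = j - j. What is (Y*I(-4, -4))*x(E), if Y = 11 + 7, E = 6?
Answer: 0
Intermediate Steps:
I(j, C) = 0
Y = 18
(Y*I(-4, -4))*x(E) = (18*0)*6 = 0*6 = 0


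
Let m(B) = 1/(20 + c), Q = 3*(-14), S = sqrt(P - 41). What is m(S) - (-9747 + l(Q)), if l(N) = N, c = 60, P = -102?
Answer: 783121/80 ≈ 9789.0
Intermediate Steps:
S = I*sqrt(143) (S = sqrt(-102 - 41) = sqrt(-143) = I*sqrt(143) ≈ 11.958*I)
Q = -42
m(B) = 1/80 (m(B) = 1/(20 + 60) = 1/80)
m(S) - (-9747 + l(Q)) = 1/80 - (-9747 - 42) = 1/80 - 1*(-9789) = 1/80 + 9789 = 783121/80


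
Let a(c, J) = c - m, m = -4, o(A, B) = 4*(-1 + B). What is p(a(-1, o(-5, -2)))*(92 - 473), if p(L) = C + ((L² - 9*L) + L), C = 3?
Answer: 4572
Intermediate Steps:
o(A, B) = -4 + 4*B
a(c, J) = 4 + c (a(c, J) = c - 1*(-4) = c + 4 = 4 + c)
p(L) = 3 + L² - 8*L (p(L) = 3 + ((L² - 9*L) + L) = 3 + (L² - 8*L) = 3 + L² - 8*L)
p(a(-1, o(-5, -2)))*(92 - 473) = (3 + (4 - 1)² - 8*(4 - 1))*(92 - 473) = (3 + 3² - 8*3)*(-381) = (3 + 9 - 24)*(-381) = -12*(-381) = 4572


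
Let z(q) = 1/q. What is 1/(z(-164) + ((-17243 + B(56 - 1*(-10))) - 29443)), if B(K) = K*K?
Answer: -164/6942121 ≈ -2.3624e-5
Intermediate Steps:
B(K) = K**2
1/(z(-164) + ((-17243 + B(56 - 1*(-10))) - 29443)) = 1/(1/(-164) + ((-17243 + (56 - 1*(-10))**2) - 29443)) = 1/(-1/164 + ((-17243 + (56 + 10)**2) - 29443)) = 1/(-1/164 + ((-17243 + 66**2) - 29443)) = 1/(-1/164 + ((-17243 + 4356) - 29443)) = 1/(-1/164 + (-12887 - 29443)) = 1/(-1/164 - 42330) = 1/(-6942121/164) = -164/6942121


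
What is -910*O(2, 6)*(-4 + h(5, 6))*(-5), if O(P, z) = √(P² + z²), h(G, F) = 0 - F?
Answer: -91000*√10 ≈ -2.8777e+5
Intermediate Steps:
h(G, F) = -F
-910*O(2, 6)*(-4 + h(5, 6))*(-5) = -910*√(2² + 6²)*(-4 - 1*6)*(-5) = -910*√(4 + 36)*(-4 - 6)*(-5) = -910*√40*(-10*(-5)) = -910*2*√10*50 = -91000*√10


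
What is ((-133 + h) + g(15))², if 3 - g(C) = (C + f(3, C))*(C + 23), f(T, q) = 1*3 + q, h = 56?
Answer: 1763584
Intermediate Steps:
f(T, q) = 3 + q
g(C) = 3 - (3 + 2*C)*(23 + C) (g(C) = 3 - (C + (3 + C))*(C + 23) = 3 - (3 + 2*C)*(23 + C))
((-133 + h) + g(15))² = ((-133 + 56) + (-66 - 49*15 - 2*15²))² = (-77 + (-66 - 735 - 2*225))² = (-77 + (-66 - 735 - 450))² = (-77 - 1251)² = (-1328)² = 1763584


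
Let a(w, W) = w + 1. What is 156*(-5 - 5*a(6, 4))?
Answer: -6240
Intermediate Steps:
a(w, W) = 1 + w
156*(-5 - 5*a(6, 4)) = 156*(-5 - 5*(1 + 6)) = 156*(-5 - 5*7) = 156*(-5 - 35) = 156*(-40) = -6240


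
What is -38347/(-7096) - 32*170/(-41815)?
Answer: 328416409/59343848 ≈ 5.5341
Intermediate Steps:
-38347/(-7096) - 32*170/(-41815) = -38347*(-1/7096) - 5440*(-1/41815) = 38347/7096 + 1088/8363 = 328416409/59343848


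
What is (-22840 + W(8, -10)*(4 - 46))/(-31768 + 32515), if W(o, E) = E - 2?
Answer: -22336/747 ≈ -29.901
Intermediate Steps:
W(o, E) = -2 + E
(-22840 + W(8, -10)*(4 - 46))/(-31768 + 32515) = (-22840 + (-2 - 10)*(4 - 46))/(-31768 + 32515) = (-22840 - 12*(-42))/747 = (-22840 + 504)*(1/747) = -22336*1/747 = -22336/747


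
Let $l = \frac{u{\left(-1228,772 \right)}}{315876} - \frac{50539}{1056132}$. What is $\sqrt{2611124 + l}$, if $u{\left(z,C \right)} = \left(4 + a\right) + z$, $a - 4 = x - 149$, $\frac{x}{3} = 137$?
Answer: $\frac{\sqrt{463283451860838281517999}}{421220646} \approx 1615.9$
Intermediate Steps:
$x = 411$ ($x = 3 \cdot 137 = 411$)
$a = 266$ ($a = 4 + \left(411 - 149\right) = 4 + 262 = 266$)
$u{\left(z,C \right)} = 270 + z$ ($u{\left(z,C \right)} = \left(4 + 266\right) + z = 270 + z$)
$l = - \frac{128604785}{2527323876}$ ($l = \frac{270 - 1228}{315876} - \frac{50539}{1056132} = \left(-958\right) \frac{1}{315876} - \frac{50539}{1056132} = - \frac{479}{157938} - \frac{50539}{1056132} = - \frac{128604785}{2527323876} \approx -0.050886$)
$\sqrt{2611124 + l} = \sqrt{2611124 - \frac{128604785}{2527323876}} = \sqrt{\frac{6599155899791839}{2527323876}} = \frac{\sqrt{463283451860838281517999}}{421220646}$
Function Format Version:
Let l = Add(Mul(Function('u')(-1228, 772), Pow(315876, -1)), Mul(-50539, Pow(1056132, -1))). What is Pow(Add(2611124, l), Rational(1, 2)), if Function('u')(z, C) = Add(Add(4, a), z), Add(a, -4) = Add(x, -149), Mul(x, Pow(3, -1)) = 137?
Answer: Mul(Rational(1, 421220646), Pow(463283451860838281517999, Rational(1, 2))) ≈ 1615.9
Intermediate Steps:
x = 411 (x = Mul(3, 137) = 411)
a = 266 (a = Add(4, Add(411, -149)) = Add(4, 262) = 266)
Function('u')(z, C) = Add(270, z) (Function('u')(z, C) = Add(Add(4, 266), z) = Add(270, z))
l = Rational(-128604785, 2527323876) (l = Add(Mul(Add(270, -1228), Pow(315876, -1)), Mul(-50539, Pow(1056132, -1))) = Add(Mul(-958, Rational(1, 315876)), Mul(-50539, Rational(1, 1056132))) = Add(Rational(-479, 157938), Rational(-50539, 1056132)) = Rational(-128604785, 2527323876) ≈ -0.050886)
Pow(Add(2611124, l), Rational(1, 2)) = Pow(Add(2611124, Rational(-128604785, 2527323876)), Rational(1, 2)) = Pow(Rational(6599155899791839, 2527323876), Rational(1, 2)) = Mul(Rational(1, 421220646), Pow(463283451860838281517999, Rational(1, 2)))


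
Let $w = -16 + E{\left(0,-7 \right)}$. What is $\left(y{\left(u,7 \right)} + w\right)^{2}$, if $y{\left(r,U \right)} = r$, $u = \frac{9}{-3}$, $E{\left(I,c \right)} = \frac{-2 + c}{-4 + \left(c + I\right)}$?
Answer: $\frac{40000}{121} \approx 330.58$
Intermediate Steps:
$E{\left(I,c \right)} = \frac{-2 + c}{-4 + I + c}$ ($E{\left(I,c \right)} = \frac{-2 + c}{-4 + \left(I + c\right)} = \frac{-2 + c}{-4 + I + c}$)
$u = -3$ ($u = 9 \left(- \frac{1}{3}\right) = -3$)
$w = - \frac{167}{11}$ ($w = -16 + \frac{-2 - 7}{-4 + 0 - 7} = -16 + \frac{1}{-11} \left(-9\right) = -16 - - \frac{9}{11} = -16 + \frac{9}{11} = - \frac{167}{11} \approx -15.182$)
$\left(y{\left(u,7 \right)} + w\right)^{2} = \left(-3 - \frac{167}{11}\right)^{2} = \left(- \frac{200}{11}\right)^{2} = \frac{40000}{121}$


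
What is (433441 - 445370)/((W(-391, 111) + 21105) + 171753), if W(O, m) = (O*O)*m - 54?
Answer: -11929/17162595 ≈ -0.00069506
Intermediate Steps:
W(O, m) = -54 + m*O² (W(O, m) = O²*m - 54 = m*O² - 54 = -54 + m*O²)
(433441 - 445370)/((W(-391, 111) + 21105) + 171753) = (433441 - 445370)/(((-54 + 111*(-391)²) + 21105) + 171753) = -11929/(((-54 + 111*152881) + 21105) + 171753) = -11929/(((-54 + 16969791) + 21105) + 171753) = -11929/((16969737 + 21105) + 171753) = -11929/(16990842 + 171753) = -11929/17162595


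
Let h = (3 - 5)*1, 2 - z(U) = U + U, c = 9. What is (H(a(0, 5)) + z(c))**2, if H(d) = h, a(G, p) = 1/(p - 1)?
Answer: 324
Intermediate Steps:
a(G, p) = 1/(-1 + p)
z(U) = 2 - 2*U (z(U) = 2 - (U + U) = 2 - 2*U)
h = -2 (h = -2*1 = -2)
H(d) = -2
(H(a(0, 5)) + z(c))**2 = (-2 + (2 - 2*9))**2 = (-2 + (2 - 18))**2 = (-2 - 16)**2 = (-18)**2 = 324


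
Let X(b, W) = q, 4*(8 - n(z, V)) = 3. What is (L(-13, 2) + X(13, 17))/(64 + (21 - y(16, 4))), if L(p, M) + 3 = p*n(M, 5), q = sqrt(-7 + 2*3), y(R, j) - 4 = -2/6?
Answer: -1167/976 + 3*I/244 ≈ -1.1957 + 0.012295*I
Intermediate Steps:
n(z, V) = 29/4 (n(z, V) = 8 - 1/4*3 = 8 - 3/4 = 29/4)
y(R, j) = 11/3 (y(R, j) = 4 - 2/6 = 4 - 2*1/6 = 4 - 1/3 = 11/3)
q = I (q = sqrt(-7 + 6) = sqrt(-1) = I ≈ 1.0*I)
L(p, M) = -3 + 29*p/4 (L(p, M) = -3 + p*(29/4) = -3 + 29*p/4)
X(b, W) = I
(L(-13, 2) + X(13, 17))/(64 + (21 - y(16, 4))) = ((-3 + (29/4)*(-13)) + I)/(64 + (21 - 1*11/3)) = ((-3 - 377/4) + I)/(64 + (21 - 11/3)) = (-389/4 + I)/(64 + 52/3) = (-389/4 + I)/(244/3) = (-389/4 + I)*(3/244) = -1167/976 + 3*I/244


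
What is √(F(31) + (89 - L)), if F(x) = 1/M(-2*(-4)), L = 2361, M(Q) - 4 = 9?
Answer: I*√383955/13 ≈ 47.665*I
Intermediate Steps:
M(Q) = 13 (M(Q) = 4 + 9 = 13)
F(x) = 1/13
√(F(31) + (89 - L)) = √(1/13 + (89 - 1*2361)) = √(1/13 + (89 - 2361)) = √(1/13 - 2272) = √(-29535/13) = I*√383955/13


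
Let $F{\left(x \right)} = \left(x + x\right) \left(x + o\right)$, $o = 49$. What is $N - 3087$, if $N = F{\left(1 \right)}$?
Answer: $-2987$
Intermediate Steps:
$F{\left(x \right)} = 2 x \left(49 + x\right)$ ($F{\left(x \right)} = \left(x + x\right) \left(x + 49\right) = 2 x \left(49 + x\right)$)
$N = 100$ ($N = 2 \cdot 1 \left(49 + 1\right) = 2 \cdot 1 \cdot 50 = 100$)
$N - 3087 = 100 - 3087 = -2987$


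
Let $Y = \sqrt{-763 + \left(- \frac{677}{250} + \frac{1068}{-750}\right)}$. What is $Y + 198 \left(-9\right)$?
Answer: $-1782 + \frac{i \sqrt{1917830}}{50} \approx -1782.0 + 27.697 i$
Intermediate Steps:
$Y = \frac{i \sqrt{1917830}}{50}$ ($Y = \sqrt{-763 + \left(\left(-677\right) \frac{1}{250} + 1068 \left(- \frac{1}{750}\right)\right)} = \sqrt{-763 - \frac{1033}{250}} = \sqrt{- \frac{191783}{250}} = \frac{i \sqrt{1917830}}{50} \approx 27.697 i$)
$Y + 198 \left(-9\right) = \frac{i \sqrt{1917830}}{50} + 198 \left(-9\right) = \frac{i \sqrt{1917830}}{50} - 1782 = -1782 + \frac{i \sqrt{1917830}}{50}$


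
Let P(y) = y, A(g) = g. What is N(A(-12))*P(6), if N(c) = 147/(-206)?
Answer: -441/103 ≈ -4.2816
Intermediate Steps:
N(c) = -147/206 (N(c) = 147*(-1/206) = -147/206)
N(A(-12))*P(6) = -147/206*6 = -441/103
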